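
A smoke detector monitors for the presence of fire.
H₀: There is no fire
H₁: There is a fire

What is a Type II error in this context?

A Type I error (probability α) occurs when we reject a true H₀.
A Type II error (probability β) occurs when we fail to reject a false H₀.

Answer: The alarm fails to sound when there actually is a fire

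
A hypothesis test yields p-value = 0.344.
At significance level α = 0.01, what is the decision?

Compare p-value to α:
0.344 ≥ 0.01
Decision: fail to reject H₀

Answer: fail to reject H₀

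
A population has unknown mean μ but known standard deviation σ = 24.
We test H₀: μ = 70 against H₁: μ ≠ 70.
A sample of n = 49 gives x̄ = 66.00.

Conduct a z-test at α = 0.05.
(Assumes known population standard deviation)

Answer: z = -1.1667, fail to reject H₀

Derivation:
Standard error: SE = σ/√n = 24/√49 = 3.4286
z-statistic: z = (x̄ - μ₀)/SE = (66.00 - 70)/3.4286 = -1.1667
Critical value: ±1.960
p-value = 0.2433
Decision: fail to reject H₀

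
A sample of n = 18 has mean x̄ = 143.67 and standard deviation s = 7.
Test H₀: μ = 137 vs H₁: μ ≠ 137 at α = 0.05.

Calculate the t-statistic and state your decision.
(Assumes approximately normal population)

df = n - 1 = 17
SE = s/√n = 7/√18 = 1.6499
t = (x̄ - μ₀)/SE = (143.67 - 137)/1.6499 = 4.0427
Critical value: t_{0.025,17} = ±2.110
p-value ≈ 0.0008
Decision: reject H₀

Answer: t = 4.0427, reject H₀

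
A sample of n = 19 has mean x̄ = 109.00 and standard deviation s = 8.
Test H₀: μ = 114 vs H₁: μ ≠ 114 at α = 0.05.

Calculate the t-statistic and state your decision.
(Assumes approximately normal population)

Answer: t = -2.7244, reject H₀

Derivation:
df = n - 1 = 18
SE = s/√n = 8/√19 = 1.8353
t = (x̄ - μ₀)/SE = (109.00 - 114)/1.8353 = -2.7244
Critical value: t_{0.025,18} = ±2.101
p-value ≈ 0.0139
Decision: reject H₀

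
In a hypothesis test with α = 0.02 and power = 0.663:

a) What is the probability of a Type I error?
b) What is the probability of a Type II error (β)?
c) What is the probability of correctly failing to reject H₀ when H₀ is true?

Answer: a) 0.02, b) 0.337, c) 0.98

Derivation:
a) Type I error probability = α = 0.02
b) Power = P(reject H₀ | H₁ true) = 1 - β = 0.663, so Type II error probability = β = 1 - Power = 0.337
c) P(fail to reject H₀ | H₀ true) = 1 - α = 0.98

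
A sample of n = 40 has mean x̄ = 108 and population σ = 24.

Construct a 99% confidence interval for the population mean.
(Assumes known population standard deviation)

Confidence level: 99%, α = 0.01
z_0.005 = 2.576
SE = σ/√n = 24/√40 = 3.7947
Margin of error = 2.576 × 3.7947 = 9.7751
CI: x̄ ± margin = 108 ± 9.7751
CI: (98.2249, 117.7751)

Answer: (98.2249, 117.7751)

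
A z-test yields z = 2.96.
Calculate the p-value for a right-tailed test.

Answer: p-value ≈ 0.0015

Derivation:
For z = 2.96:
p = P(Z > 2.96) = 1 - Φ(2.96) = 0.0015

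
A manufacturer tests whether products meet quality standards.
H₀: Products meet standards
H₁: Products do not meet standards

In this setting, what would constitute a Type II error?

A Type I error (probability α) occurs when we reject a true H₀.
A Type II error (probability β) occurs when we fail to reject a false H₀.

Answer: Accepting products as meeting standards when they don't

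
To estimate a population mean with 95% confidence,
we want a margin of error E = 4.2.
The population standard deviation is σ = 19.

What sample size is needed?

Answer: n = 79

Derivation:
z_0.025 = 1.960
n = (z×σ/E)² = (1.960×19/4.2)²
n = 78.6178
Round up: n = 79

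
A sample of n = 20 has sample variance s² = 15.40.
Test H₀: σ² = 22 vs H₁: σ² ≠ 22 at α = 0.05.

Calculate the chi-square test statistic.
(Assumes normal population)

Answer: χ² = 13.3000, fail to reject H₀

Derivation:
df = n - 1 = 19
χ² = (n-1)s²/σ₀² = 19×15.40/22 = 13.3000
Critical values: χ²_{0.975,19} = 8.907, χ²_{0.025,19} = 32.852
Rejection region: χ² < 8.907 or χ² > 32.852
Decision: fail to reject H₀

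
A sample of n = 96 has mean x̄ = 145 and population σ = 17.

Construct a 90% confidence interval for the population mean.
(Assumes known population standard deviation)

Confidence level: 90%, α = 0.1
z_0.05 = 1.645
SE = σ/√n = 17/√96 = 1.7351
Margin of error = 1.645 × 1.7351 = 2.8542
CI: x̄ ± margin = 145 ± 2.8542
CI: (142.1458, 147.8542)

Answer: (142.1458, 147.8542)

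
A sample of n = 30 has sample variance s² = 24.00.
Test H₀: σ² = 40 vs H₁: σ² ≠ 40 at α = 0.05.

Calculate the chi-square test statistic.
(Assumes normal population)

df = n - 1 = 29
χ² = (n-1)s²/σ₀² = 29×24.00/40 = 17.4000
Critical values: χ²_{0.975,29} = 16.047, χ²_{0.025,29} = 45.722
Rejection region: χ² < 16.047 or χ² > 45.722
Decision: fail to reject H₀

Answer: χ² = 17.4000, fail to reject H₀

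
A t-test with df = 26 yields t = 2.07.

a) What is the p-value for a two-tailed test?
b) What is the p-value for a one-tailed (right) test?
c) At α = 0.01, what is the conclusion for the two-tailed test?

Answer: a) 0.0485, b) 0.0243, c) fail to reject H₀

Derivation:
Using t-distribution with df = 26:
a) Two-tailed: p = 2×P(T > 2.07) = 0.0485
b) One-tailed: p = P(T > 2.07) = 0.0243
c) 0.0485 ≥ 0.01, fail to reject H₀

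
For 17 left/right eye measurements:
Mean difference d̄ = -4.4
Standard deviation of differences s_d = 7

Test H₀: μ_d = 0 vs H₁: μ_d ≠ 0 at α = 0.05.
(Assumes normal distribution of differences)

df = n - 1 = 16
SE = s_d/√n = 7/√17 = 1.6977
t = d̄/SE = -4.4/1.6977 = -2.5917
Critical value: t_{0.025,16} = ±2.120
p-value ≈ 0.0197
Decision: reject H₀

Answer: t = -2.5917, reject H₀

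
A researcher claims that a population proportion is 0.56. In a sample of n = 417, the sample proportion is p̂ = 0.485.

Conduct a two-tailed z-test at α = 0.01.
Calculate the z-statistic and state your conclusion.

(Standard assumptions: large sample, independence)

Answer: z = -3.0854, reject H₀

Derivation:
H₀: p = 0.56, H₁: p ≠ 0.56
Standard error: SE = √(p₀(1-p₀)/n) = √(0.56×0.44/417) = 0.024308
z-statistic: z = (p̂ - p₀)/SE = (0.485 - 0.56)/0.024308 = -3.0854
Critical value: z_0.005 = ±2.576
p-value = 0.0020
Decision: reject H₀ at α = 0.01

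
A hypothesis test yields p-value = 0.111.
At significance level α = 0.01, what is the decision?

Compare p-value to α:
0.111 ≥ 0.01
Decision: fail to reject H₀

Answer: fail to reject H₀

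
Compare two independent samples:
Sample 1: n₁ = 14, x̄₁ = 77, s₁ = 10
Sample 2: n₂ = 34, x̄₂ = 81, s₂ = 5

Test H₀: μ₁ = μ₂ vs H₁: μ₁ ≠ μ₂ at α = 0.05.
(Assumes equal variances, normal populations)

Pooled variance: s²_p = [13×10² + 33×5²]/(46) = 46.1957
s_p = 6.7967
SE = s_p×√(1/n₁ + 1/n₂) = 6.7967×√(1/14 + 1/34) = 2.1583
t = (x̄₁ - x̄₂)/SE = (77 - 81)/2.1583 = -1.8533
df = 46, t-critical = ±2.013
Decision: fail to reject H₀

Answer: t = -1.8533, fail to reject H₀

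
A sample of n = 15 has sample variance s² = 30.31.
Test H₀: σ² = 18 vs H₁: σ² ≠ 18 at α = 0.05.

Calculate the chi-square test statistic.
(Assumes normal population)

Answer: χ² = 23.5744, fail to reject H₀

Derivation:
df = n - 1 = 14
χ² = (n-1)s²/σ₀² = 14×30.31/18 = 23.5744
Critical values: χ²_{0.975,14} = 5.629, χ²_{0.025,14} = 26.119
Rejection region: χ² < 5.629 or χ² > 26.119
Decision: fail to reject H₀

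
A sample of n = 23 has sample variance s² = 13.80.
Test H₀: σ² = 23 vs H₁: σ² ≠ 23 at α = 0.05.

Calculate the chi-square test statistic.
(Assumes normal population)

df = n - 1 = 22
χ² = (n-1)s²/σ₀² = 22×13.80/23 = 13.2000
Critical values: χ²_{0.975,22} = 10.982, χ²_{0.025,22} = 36.781
Rejection region: χ² < 10.982 or χ² > 36.781
Decision: fail to reject H₀

Answer: χ² = 13.2000, fail to reject H₀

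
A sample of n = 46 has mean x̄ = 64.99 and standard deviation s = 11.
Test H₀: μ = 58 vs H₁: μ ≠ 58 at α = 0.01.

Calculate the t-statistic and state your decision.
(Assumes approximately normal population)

Answer: t = 4.3098, reject H₀

Derivation:
df = n - 1 = 45
SE = s/√n = 11/√46 = 1.6219
t = (x̄ - μ₀)/SE = (64.99 - 58)/1.6219 = 4.3098
Critical value: t_{0.005,45} = ±2.690
p-value ≈ 0.0001
Decision: reject H₀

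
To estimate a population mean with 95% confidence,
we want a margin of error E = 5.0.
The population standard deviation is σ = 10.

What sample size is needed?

z_0.025 = 1.960
n = (z×σ/E)² = (1.960×10/5.0)²
n = 15.3664
Round up: n = 16

Answer: n = 16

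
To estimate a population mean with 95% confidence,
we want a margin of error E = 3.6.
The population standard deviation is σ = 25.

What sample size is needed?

z_0.025 = 1.960
n = (z×σ/E)² = (1.960×25/3.6)²
n = 185.2623
Round up: n = 186

Answer: n = 186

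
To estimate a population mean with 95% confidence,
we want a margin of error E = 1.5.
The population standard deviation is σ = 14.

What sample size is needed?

z_0.025 = 1.960
n = (z×σ/E)² = (1.960×14/1.5)²
n = 334.6460
Round up: n = 335

Answer: n = 335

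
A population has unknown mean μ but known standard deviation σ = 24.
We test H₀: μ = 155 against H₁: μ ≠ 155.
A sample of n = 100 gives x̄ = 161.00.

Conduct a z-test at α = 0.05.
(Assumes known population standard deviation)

Answer: z = 2.5000, reject H₀

Derivation:
Standard error: SE = σ/√n = 24/√100 = 2.4000
z-statistic: z = (x̄ - μ₀)/SE = (161.00 - 155)/2.4000 = 2.5000
Critical value: ±1.960
p-value = 0.0124
Decision: reject H₀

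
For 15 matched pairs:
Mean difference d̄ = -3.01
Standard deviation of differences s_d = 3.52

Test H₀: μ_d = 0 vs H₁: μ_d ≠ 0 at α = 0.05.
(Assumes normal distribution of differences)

Answer: t = -3.3117, reject H₀

Derivation:
df = n - 1 = 14
SE = s_d/√n = 3.52/√15 = 0.9089
t = d̄/SE = -3.01/0.9089 = -3.3117
Critical value: t_{0.025,14} = ±2.145
p-value ≈ 0.0051
Decision: reject H₀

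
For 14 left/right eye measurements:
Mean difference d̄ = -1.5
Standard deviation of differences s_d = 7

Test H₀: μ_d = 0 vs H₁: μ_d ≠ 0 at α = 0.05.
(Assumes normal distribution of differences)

df = n - 1 = 13
SE = s_d/√n = 7/√14 = 1.8708
t = d̄/SE = -1.5/1.8708 = -0.8018
Critical value: t_{0.025,13} = ±2.160
p-value ≈ 0.4371
Decision: fail to reject H₀

Answer: t = -0.8018, fail to reject H₀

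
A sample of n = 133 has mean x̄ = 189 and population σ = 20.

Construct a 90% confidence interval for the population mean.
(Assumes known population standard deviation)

Answer: (186.1472, 191.8528)

Derivation:
Confidence level: 90%, α = 0.1
z_0.05 = 1.645
SE = σ/√n = 20/√133 = 1.7342
Margin of error = 1.645 × 1.7342 = 2.8528
CI: x̄ ± margin = 189 ± 2.8528
CI: (186.1472, 191.8528)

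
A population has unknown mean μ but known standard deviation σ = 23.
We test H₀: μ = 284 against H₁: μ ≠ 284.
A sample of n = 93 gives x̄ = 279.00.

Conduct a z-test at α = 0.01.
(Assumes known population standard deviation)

Standard error: SE = σ/√n = 23/√93 = 2.3850
z-statistic: z = (x̄ - μ₀)/SE = (279.00 - 284)/2.3850 = -2.0964
Critical value: ±2.576
p-value = 0.0360
Decision: fail to reject H₀

Answer: z = -2.0964, fail to reject H₀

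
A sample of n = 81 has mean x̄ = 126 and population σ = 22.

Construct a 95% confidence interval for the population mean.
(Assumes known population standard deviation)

Answer: (121.2090, 130.7910)

Derivation:
Confidence level: 95%, α = 0.05
z_0.025 = 1.960
SE = σ/√n = 22/√81 = 2.4444
Margin of error = 1.960 × 2.4444 = 4.7910
CI: x̄ ± margin = 126 ± 4.7910
CI: (121.2090, 130.7910)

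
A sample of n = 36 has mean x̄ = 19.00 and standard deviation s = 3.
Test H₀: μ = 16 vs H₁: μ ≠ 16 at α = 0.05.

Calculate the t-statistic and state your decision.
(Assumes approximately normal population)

df = n - 1 = 35
SE = s/√n = 3/√36 = 0.5000
t = (x̄ - μ₀)/SE = (19.00 - 16)/0.5000 = 6.0000
Critical value: t_{0.025,35} = ±2.030
p-value < 0.0001
Decision: reject H₀

Answer: t = 6.0000, reject H₀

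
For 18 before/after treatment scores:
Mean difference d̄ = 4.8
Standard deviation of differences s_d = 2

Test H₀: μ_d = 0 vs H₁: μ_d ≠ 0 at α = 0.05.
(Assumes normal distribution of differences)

df = n - 1 = 17
SE = s_d/√n = 2/√18 = 0.4714
t = d̄/SE = 4.8/0.4714 = 10.1824
Critical value: t_{0.025,17} = ±2.110
p-value < 0.0001
Decision: reject H₀

Answer: t = 10.1824, reject H₀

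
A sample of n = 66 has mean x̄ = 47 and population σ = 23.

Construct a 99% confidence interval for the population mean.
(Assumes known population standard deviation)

Answer: (39.7071, 54.2929)

Derivation:
Confidence level: 99%, α = 0.01
z_0.005 = 2.576
SE = σ/√n = 23/√66 = 2.8311
Margin of error = 2.576 × 2.8311 = 7.2929
CI: x̄ ± margin = 47 ± 7.2929
CI: (39.7071, 54.2929)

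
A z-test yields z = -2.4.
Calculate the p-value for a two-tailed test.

For z = -2.4:
p = 2×P(Z > |-2.4|) = 2×(1 - Φ(2.4)) = 0.0164

Answer: p-value ≈ 0.0164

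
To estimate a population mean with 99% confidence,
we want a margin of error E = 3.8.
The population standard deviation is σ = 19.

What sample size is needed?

Answer: n = 166

Derivation:
z_0.005 = 2.576
n = (z×σ/E)² = (2.576×19/3.8)²
n = 165.8944
Round up: n = 166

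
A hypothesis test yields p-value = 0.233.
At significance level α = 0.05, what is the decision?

Compare p-value to α:
0.233 ≥ 0.05
Decision: fail to reject H₀

Answer: fail to reject H₀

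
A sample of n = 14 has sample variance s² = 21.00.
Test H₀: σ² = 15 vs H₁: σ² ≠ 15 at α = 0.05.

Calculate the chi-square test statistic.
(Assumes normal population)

df = n - 1 = 13
χ² = (n-1)s²/σ₀² = 13×21.00/15 = 18.2000
Critical values: χ²_{0.975,13} = 5.009, χ²_{0.025,13} = 24.736
Rejection region: χ² < 5.009 or χ² > 24.736
Decision: fail to reject H₀

Answer: χ² = 18.2000, fail to reject H₀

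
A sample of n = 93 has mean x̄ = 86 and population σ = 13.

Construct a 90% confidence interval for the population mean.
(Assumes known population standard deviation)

Answer: (83.7825, 88.2175)

Derivation:
Confidence level: 90%, α = 0.1
z_0.05 = 1.645
SE = σ/√n = 13/√93 = 1.3480
Margin of error = 1.645 × 1.3480 = 2.2175
CI: x̄ ± margin = 86 ± 2.2175
CI: (83.7825, 88.2175)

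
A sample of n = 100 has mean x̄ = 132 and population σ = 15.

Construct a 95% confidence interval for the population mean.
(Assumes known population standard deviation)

Answer: (129.0600, 134.9400)

Derivation:
Confidence level: 95%, α = 0.05
z_0.025 = 1.960
SE = σ/√n = 15/√100 = 1.5000
Margin of error = 1.960 × 1.5000 = 2.9400
CI: x̄ ± margin = 132 ± 2.9400
CI: (129.0600, 134.9400)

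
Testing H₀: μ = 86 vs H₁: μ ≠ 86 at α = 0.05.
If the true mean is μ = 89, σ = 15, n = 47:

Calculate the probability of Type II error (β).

Answer: β ≈ 0.7216

Derivation:
SE = σ/√n = 15/√47 = 2.1880
Critical values: μ₀ ± z_0.025×SE = 86 ± 1.960×2.1880
Acceptance region: (81.7115, 90.2885)
Under H₁ (μ = 89): z_high = (90.2885 - 89)/2.1880 = 0.5889, z_low = (81.7115 - 89)/2.1880 = -3.3311
β = P(not reject | H₁) = Φ(0.5889) - Φ(-3.3311) ≈ 0.7216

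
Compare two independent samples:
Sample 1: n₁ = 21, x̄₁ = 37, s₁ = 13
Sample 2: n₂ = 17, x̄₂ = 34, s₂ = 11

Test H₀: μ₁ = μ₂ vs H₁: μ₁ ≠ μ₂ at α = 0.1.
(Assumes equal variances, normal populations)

Pooled variance: s²_p = [20×13² + 16×11²]/(36) = 147.6667
s_p = 12.1518
SE = s_p×√(1/n₁ + 1/n₂) = 12.1518×√(1/21 + 1/17) = 3.9646
t = (x̄₁ - x̄₂)/SE = (37 - 34)/3.9646 = 0.7567
df = 36, t-critical = ±1.688
Decision: fail to reject H₀

Answer: t = 0.7567, fail to reject H₀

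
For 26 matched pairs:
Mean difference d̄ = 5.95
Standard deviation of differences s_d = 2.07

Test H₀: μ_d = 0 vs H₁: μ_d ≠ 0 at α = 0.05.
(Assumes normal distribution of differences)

Answer: t = 14.6552, reject H₀

Derivation:
df = n - 1 = 25
SE = s_d/√n = 2.07/√26 = 0.4060
t = d̄/SE = 5.95/0.4060 = 14.6552
Critical value: t_{0.025,25} = ±2.060
p-value < 0.0001
Decision: reject H₀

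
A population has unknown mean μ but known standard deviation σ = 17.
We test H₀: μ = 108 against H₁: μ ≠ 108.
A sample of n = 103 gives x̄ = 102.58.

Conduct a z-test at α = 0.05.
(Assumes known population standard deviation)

Standard error: SE = σ/√n = 17/√103 = 1.6751
z-statistic: z = (x̄ - μ₀)/SE = (102.58 - 108)/1.6751 = -3.2356
Critical value: ±1.960
p-value = 0.0012
Decision: reject H₀

Answer: z = -3.2356, reject H₀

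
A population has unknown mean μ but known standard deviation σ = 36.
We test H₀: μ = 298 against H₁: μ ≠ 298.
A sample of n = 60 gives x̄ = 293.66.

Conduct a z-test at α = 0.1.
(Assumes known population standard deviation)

Answer: z = -0.9338, fail to reject H₀

Derivation:
Standard error: SE = σ/√n = 36/√60 = 4.6476
z-statistic: z = (x̄ - μ₀)/SE = (293.66 - 298)/4.6476 = -0.9338
Critical value: ±1.645
p-value = 0.3504
Decision: fail to reject H₀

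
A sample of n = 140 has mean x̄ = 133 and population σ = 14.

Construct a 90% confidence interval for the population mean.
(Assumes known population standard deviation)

Confidence level: 90%, α = 0.1
z_0.05 = 1.645
SE = σ/√n = 14/√140 = 1.1832
Margin of error = 1.645 × 1.1832 = 1.9464
CI: x̄ ± margin = 133 ± 1.9464
CI: (131.0536, 134.9464)

Answer: (131.0536, 134.9464)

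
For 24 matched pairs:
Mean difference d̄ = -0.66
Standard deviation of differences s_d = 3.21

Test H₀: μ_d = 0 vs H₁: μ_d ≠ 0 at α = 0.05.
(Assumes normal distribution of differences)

df = n - 1 = 23
SE = s_d/√n = 3.21/√24 = 0.6552
t = d̄/SE = -0.66/0.6552 = -1.0073
Critical value: t_{0.025,23} = ±2.069
p-value ≈ 0.3243
Decision: fail to reject H₀

Answer: t = -1.0073, fail to reject H₀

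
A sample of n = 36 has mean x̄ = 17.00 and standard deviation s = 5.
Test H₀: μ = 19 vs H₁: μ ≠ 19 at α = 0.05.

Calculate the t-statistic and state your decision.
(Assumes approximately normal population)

Answer: t = -2.4001, reject H₀

Derivation:
df = n - 1 = 35
SE = s/√n = 5/√36 = 0.8333
t = (x̄ - μ₀)/SE = (17.00 - 19)/0.8333 = -2.4001
Critical value: t_{0.025,35} = ±2.030
p-value ≈ 0.0218
Decision: reject H₀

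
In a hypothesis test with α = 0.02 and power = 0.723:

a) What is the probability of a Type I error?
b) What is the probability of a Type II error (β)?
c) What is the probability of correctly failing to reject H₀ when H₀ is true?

Answer: a) 0.02, b) 0.277, c) 0.98

Derivation:
a) Type I error probability = α = 0.02
b) Power = P(reject H₀ | H₁ true) = 1 - β = 0.723, so Type II error probability = β = 1 - Power = 0.277
c) P(fail to reject H₀ | H₀ true) = 1 - α = 0.98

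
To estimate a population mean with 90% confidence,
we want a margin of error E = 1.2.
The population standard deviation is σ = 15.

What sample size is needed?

z_0.05 = 1.645
n = (z×σ/E)² = (1.645×15/1.2)²
n = 422.8164
Round up: n = 423

Answer: n = 423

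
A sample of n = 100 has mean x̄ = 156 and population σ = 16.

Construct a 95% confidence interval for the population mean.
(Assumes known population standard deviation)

Answer: (152.8640, 159.1360)

Derivation:
Confidence level: 95%, α = 0.05
z_0.025 = 1.960
SE = σ/√n = 16/√100 = 1.6000
Margin of error = 1.960 × 1.6000 = 3.1360
CI: x̄ ± margin = 156 ± 3.1360
CI: (152.8640, 159.1360)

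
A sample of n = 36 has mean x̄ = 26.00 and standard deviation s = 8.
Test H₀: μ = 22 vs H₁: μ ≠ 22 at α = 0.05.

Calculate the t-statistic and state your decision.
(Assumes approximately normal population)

Answer: t = 3.0001, reject H₀

Derivation:
df = n - 1 = 35
SE = s/√n = 8/√36 = 1.3333
t = (x̄ - μ₀)/SE = (26.00 - 22)/1.3333 = 3.0001
Critical value: t_{0.025,35} = ±2.030
p-value ≈ 0.0049
Decision: reject H₀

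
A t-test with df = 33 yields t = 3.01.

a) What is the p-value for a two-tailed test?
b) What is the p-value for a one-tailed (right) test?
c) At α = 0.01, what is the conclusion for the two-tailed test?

Using t-distribution with df = 33:
a) Two-tailed: p = 2×P(T > 3.01) = 0.0050
b) One-tailed: p = P(T > 3.01) = 0.0025
c) 0.0050 < 0.01, reject H₀

Answer: a) 0.0050, b) 0.0025, c) reject H₀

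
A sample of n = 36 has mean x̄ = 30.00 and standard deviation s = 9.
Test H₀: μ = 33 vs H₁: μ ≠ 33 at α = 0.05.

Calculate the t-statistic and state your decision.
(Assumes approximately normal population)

df = n - 1 = 35
SE = s/√n = 9/√36 = 1.5000
t = (x̄ - μ₀)/SE = (30.00 - 33)/1.5000 = -2.0000
Critical value: t_{0.025,35} = ±2.030
p-value ≈ 0.0533
Decision: fail to reject H₀

Answer: t = -2.0000, fail to reject H₀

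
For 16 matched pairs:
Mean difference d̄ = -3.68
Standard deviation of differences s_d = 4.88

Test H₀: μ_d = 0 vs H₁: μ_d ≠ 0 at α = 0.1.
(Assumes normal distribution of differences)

Answer: t = -3.0164, reject H₀

Derivation:
df = n - 1 = 15
SE = s_d/√n = 4.88/√16 = 1.2200
t = d̄/SE = -3.68/1.2200 = -3.0164
Critical value: t_{0.05,15} = ±1.753
p-value ≈ 0.0087
Decision: reject H₀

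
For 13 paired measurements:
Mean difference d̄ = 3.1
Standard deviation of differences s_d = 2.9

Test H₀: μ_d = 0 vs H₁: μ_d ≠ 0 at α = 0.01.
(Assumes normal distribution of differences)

df = n - 1 = 12
SE = s_d/√n = 2.9/√13 = 0.8043
t = d̄/SE = 3.1/0.8043 = 3.8543
Critical value: t_{0.005,12} = ±3.055
p-value ≈ 0.0023
Decision: reject H₀

Answer: t = 3.8543, reject H₀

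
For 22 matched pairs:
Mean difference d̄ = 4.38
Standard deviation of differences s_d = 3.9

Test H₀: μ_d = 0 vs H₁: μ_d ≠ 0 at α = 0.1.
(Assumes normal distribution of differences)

Answer: t = 5.2676, reject H₀

Derivation:
df = n - 1 = 21
SE = s_d/√n = 3.9/√22 = 0.8315
t = d̄/SE = 4.38/0.8315 = 5.2676
Critical value: t_{0.05,21} = ±1.721
p-value < 0.0001
Decision: reject H₀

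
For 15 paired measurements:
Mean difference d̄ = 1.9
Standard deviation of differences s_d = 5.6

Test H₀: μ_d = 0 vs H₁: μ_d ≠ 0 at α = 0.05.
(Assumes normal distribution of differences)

df = n - 1 = 14
SE = s_d/√n = 5.6/√15 = 1.4459
t = d̄/SE = 1.9/1.4459 = 1.3141
Critical value: t_{0.025,14} = ±2.145
p-value ≈ 0.2099
Decision: fail to reject H₀

Answer: t = 1.3141, fail to reject H₀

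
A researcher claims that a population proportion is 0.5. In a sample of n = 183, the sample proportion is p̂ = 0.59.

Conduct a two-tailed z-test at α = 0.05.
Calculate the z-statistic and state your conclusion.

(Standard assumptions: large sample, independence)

H₀: p = 0.5, H₁: p ≠ 0.5
Standard error: SE = √(p₀(1-p₀)/n) = √(0.5×0.5/183) = 0.036961
z-statistic: z = (p̂ - p₀)/SE = (0.59 - 0.5)/0.036961 = 2.4350
Critical value: z_0.025 = ±1.960
p-value = 0.0149
Decision: reject H₀ at α = 0.05

Answer: z = 2.4350, reject H₀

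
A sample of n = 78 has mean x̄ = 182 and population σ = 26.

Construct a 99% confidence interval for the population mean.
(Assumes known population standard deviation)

Confidence level: 99%, α = 0.01
z_0.005 = 2.576
SE = σ/√n = 26/√78 = 2.9439
Margin of error = 2.576 × 2.9439 = 7.5835
CI: x̄ ± margin = 182 ± 7.5835
CI: (174.4165, 189.5835)

Answer: (174.4165, 189.5835)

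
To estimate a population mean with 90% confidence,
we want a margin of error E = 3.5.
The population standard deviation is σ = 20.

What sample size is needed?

Answer: n = 89

Derivation:
z_0.05 = 1.645
n = (z×σ/E)² = (1.645×20/3.5)²
n = 88.3600
Round up: n = 89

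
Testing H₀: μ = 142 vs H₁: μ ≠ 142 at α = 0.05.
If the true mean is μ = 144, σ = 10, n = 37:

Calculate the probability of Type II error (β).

SE = σ/√n = 10/√37 = 1.6440
Critical values: μ₀ ± z_0.025×SE = 142 ± 1.960×1.6440
Acceptance region: (138.7778, 145.2222)
Under H₁ (μ = 144): z_high = (145.2222 - 144)/1.6440 = 0.7434, z_low = (138.7778 - 144)/1.6440 = -3.1765
β = P(not reject | H₁) = Φ(0.7434) - Φ(-3.1765) ≈ 0.7706

Answer: β ≈ 0.7706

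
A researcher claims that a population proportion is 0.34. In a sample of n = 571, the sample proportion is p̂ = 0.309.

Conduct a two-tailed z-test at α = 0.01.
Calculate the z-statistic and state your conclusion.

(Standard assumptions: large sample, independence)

Answer: z = -1.5638, fail to reject H₀

Derivation:
H₀: p = 0.34, H₁: p ≠ 0.34
Standard error: SE = √(p₀(1-p₀)/n) = √(0.34×0.66/571) = 0.019824
z-statistic: z = (p̂ - p₀)/SE = (0.309 - 0.34)/0.019824 = -1.5638
Critical value: z_0.005 = ±2.576
p-value = 0.1179
Decision: fail to reject H₀ at α = 0.01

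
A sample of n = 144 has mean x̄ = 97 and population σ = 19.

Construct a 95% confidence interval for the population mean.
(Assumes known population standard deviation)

Confidence level: 95%, α = 0.05
z_0.025 = 1.960
SE = σ/√n = 19/√144 = 1.5833
Margin of error = 1.960 × 1.5833 = 3.1033
CI: x̄ ± margin = 97 ± 3.1033
CI: (93.8967, 100.1033)

Answer: (93.8967, 100.1033)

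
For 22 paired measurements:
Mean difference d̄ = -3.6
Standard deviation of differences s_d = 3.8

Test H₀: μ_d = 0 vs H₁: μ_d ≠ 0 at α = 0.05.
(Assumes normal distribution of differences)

df = n - 1 = 21
SE = s_d/√n = 3.8/√22 = 0.8102
t = d̄/SE = -3.6/0.8102 = -4.4433
Critical value: t_{0.025,21} = ±2.080
p-value ≈ 0.0002
Decision: reject H₀

Answer: t = -4.4433, reject H₀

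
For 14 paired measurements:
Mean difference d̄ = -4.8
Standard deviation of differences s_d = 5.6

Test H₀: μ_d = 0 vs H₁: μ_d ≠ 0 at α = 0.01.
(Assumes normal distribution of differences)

df = n - 1 = 13
SE = s_d/√n = 5.6/√14 = 1.4967
t = d̄/SE = -4.8/1.4967 = -3.2071
Critical value: t_{0.005,13} = ±3.012
p-value ≈ 0.0069
Decision: reject H₀

Answer: t = -3.2071, reject H₀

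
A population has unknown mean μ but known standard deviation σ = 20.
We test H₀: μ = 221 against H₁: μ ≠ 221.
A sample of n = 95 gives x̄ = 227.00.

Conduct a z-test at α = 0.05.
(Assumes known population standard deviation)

Answer: z = 2.9240, reject H₀

Derivation:
Standard error: SE = σ/√n = 20/√95 = 2.0520
z-statistic: z = (x̄ - μ₀)/SE = (227.00 - 221)/2.0520 = 2.9240
Critical value: ±1.960
p-value = 0.0035
Decision: reject H₀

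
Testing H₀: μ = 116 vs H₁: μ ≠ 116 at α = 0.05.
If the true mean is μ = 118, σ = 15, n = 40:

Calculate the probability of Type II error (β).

SE = σ/√n = 15/√40 = 2.3717
Critical values: μ₀ ± z_0.025×SE = 116 ± 1.960×2.3717
Acceptance region: (111.3515, 120.6485)
Under H₁ (μ = 118): z_high = (120.6485 - 118)/2.3717 = 1.1167, z_low = (111.3515 - 118)/2.3717 = -2.8033
β = P(not reject | H₁) = Φ(1.1167) - Φ(-2.8033) ≈ 0.8654

Answer: β ≈ 0.8654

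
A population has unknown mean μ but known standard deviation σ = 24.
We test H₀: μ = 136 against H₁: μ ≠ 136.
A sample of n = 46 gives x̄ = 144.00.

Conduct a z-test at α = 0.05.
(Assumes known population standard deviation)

Answer: z = 2.2608, reject H₀

Derivation:
Standard error: SE = σ/√n = 24/√46 = 3.5386
z-statistic: z = (x̄ - μ₀)/SE = (144.00 - 136)/3.5386 = 2.2608
Critical value: ±1.960
p-value = 0.0238
Decision: reject H₀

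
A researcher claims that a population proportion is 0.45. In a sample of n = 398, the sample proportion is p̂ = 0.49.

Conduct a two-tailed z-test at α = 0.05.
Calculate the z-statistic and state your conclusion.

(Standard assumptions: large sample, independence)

Answer: z = 1.6040, fail to reject H₀

Derivation:
H₀: p = 0.45, H₁: p ≠ 0.45
Standard error: SE = √(p₀(1-p₀)/n) = √(0.45×0.55/398) = 0.024937
z-statistic: z = (p̂ - p₀)/SE = (0.49 - 0.45)/0.024937 = 1.6040
Critical value: z_0.025 = ±1.960
p-value = 0.1087
Decision: fail to reject H₀ at α = 0.05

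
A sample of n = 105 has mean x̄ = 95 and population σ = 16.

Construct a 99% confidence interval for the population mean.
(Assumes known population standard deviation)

Confidence level: 99%, α = 0.01
z_0.005 = 2.576
SE = σ/√n = 16/√105 = 1.5614
Margin of error = 2.576 × 1.5614 = 4.0222
CI: x̄ ± margin = 95 ± 4.0222
CI: (90.9778, 99.0222)

Answer: (90.9778, 99.0222)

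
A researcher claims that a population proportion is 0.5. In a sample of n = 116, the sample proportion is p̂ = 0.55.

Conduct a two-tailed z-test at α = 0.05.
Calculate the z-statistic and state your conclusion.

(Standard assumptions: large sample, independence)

H₀: p = 0.5, H₁: p ≠ 0.5
Standard error: SE = √(p₀(1-p₀)/n) = √(0.5×0.5/116) = 0.046424
z-statistic: z = (p̂ - p₀)/SE = (0.55 - 0.5)/0.046424 = 1.0770
Critical value: z_0.025 = ±1.960
p-value = 0.2815
Decision: fail to reject H₀ at α = 0.05

Answer: z = 1.0770, fail to reject H₀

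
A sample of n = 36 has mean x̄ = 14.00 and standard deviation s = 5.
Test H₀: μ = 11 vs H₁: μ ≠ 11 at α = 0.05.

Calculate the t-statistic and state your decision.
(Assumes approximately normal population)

Answer: t = 3.6001, reject H₀

Derivation:
df = n - 1 = 35
SE = s/√n = 5/√36 = 0.8333
t = (x̄ - μ₀)/SE = (14.00 - 11)/0.8333 = 3.6001
Critical value: t_{0.025,35} = ±2.030
p-value ≈ 0.0010
Decision: reject H₀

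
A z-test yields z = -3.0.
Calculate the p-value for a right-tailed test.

For z = -3.0:
p = P(Z > -3.0) = 1 - Φ(-3.0) = 0.9987

Answer: p-value ≈ 0.9987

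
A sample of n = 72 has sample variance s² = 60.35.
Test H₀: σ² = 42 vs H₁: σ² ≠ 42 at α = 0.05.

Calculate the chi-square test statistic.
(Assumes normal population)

Answer: χ² = 102.0202, reject H₀

Derivation:
df = n - 1 = 71
χ² = (n-1)s²/σ₀² = 71×60.35/42 = 102.0202
Critical values: χ²_{0.975,71} = 49.592, χ²_{0.025,71} = 96.189
Rejection region: χ² < 49.592 or χ² > 96.189
Decision: reject H₀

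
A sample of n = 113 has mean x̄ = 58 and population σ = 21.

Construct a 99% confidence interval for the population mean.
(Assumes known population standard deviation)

Answer: (52.9111, 63.0889)

Derivation:
Confidence level: 99%, α = 0.01
z_0.005 = 2.576
SE = σ/√n = 21/√113 = 1.9755
Margin of error = 2.576 × 1.9755 = 5.0889
CI: x̄ ± margin = 58 ± 5.0889
CI: (52.9111, 63.0889)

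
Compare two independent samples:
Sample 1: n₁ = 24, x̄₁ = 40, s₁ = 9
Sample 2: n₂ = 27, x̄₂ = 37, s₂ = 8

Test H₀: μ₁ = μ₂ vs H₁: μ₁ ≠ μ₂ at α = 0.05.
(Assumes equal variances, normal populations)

Answer: t = 1.2605, fail to reject H₀

Derivation:
Pooled variance: s²_p = [23×9² + 26×8²]/(49) = 71.9796
s_p = 8.4841
SE = s_p×√(1/n₁ + 1/n₂) = 8.4841×√(1/24 + 1/27) = 2.3801
t = (x̄₁ - x̄₂)/SE = (40 - 37)/2.3801 = 1.2605
df = 49, t-critical = ±2.010
Decision: fail to reject H₀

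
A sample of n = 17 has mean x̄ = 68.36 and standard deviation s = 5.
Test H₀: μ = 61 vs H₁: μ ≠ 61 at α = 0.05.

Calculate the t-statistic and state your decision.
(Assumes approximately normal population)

df = n - 1 = 16
SE = s/√n = 5/√17 = 1.2127
t = (x̄ - μ₀)/SE = (68.36 - 61)/1.2127 = 6.0691
Critical value: t_{0.025,16} = ±2.120
p-value < 0.0001
Decision: reject H₀

Answer: t = 6.0691, reject H₀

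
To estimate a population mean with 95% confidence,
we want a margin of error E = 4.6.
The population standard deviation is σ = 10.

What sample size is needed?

Answer: n = 19

Derivation:
z_0.025 = 1.960
n = (z×σ/E)² = (1.960×10/4.6)²
n = 18.1550
Round up: n = 19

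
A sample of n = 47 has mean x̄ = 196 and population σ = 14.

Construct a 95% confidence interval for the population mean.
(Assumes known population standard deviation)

Confidence level: 95%, α = 0.05
z_0.025 = 1.960
SE = σ/√n = 14/√47 = 2.0421
Margin of error = 1.960 × 2.0421 = 4.0025
CI: x̄ ± margin = 196 ± 4.0025
CI: (191.9975, 200.0025)

Answer: (191.9975, 200.0025)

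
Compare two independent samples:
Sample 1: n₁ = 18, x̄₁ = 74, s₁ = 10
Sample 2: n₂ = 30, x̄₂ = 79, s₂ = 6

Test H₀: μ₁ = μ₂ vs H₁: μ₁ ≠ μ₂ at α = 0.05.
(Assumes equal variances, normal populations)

Pooled variance: s²_p = [17×10² + 29×6²]/(46) = 59.6522
s_p = 7.7235
SE = s_p×√(1/n₁ + 1/n₂) = 7.7235×√(1/18 + 1/30) = 2.3027
t = (x̄₁ - x̄₂)/SE = (74 - 79)/2.3027 = -2.1714
df = 46, t-critical = ±2.013
Decision: reject H₀

Answer: t = -2.1714, reject H₀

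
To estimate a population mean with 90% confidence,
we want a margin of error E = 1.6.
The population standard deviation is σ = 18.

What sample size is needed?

z_0.05 = 1.645
n = (z×σ/E)² = (1.645×18/1.6)²
n = 342.4813
Round up: n = 343

Answer: n = 343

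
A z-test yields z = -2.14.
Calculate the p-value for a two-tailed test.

For z = -2.14:
p = 2×P(Z > |-2.14|) = 2×(1 - Φ(2.14)) = 0.0324

Answer: p-value ≈ 0.0324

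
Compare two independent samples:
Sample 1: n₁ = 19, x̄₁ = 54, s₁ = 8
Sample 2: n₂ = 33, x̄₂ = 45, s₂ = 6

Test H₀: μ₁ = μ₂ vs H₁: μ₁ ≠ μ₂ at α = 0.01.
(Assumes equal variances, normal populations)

Pooled variance: s²_p = [18×8² + 32×6²]/(50) = 46.0800
s_p = 6.7882
SE = s_p×√(1/n₁ + 1/n₂) = 6.7882×√(1/19 + 1/33) = 1.9549
t = (x̄₁ - x̄₂)/SE = (54 - 45)/1.9549 = 4.6038
df = 50, t-critical = ±2.678
Decision: reject H₀

Answer: t = 4.6038, reject H₀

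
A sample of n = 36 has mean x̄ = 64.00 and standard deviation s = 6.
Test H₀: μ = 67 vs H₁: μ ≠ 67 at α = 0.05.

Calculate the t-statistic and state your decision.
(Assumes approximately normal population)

df = n - 1 = 35
SE = s/√n = 6/√36 = 1.0000
t = (x̄ - μ₀)/SE = (64.00 - 67)/1.0000 = -3.0000
Critical value: t_{0.025,35} = ±2.030
p-value ≈ 0.0049
Decision: reject H₀

Answer: t = -3.0000, reject H₀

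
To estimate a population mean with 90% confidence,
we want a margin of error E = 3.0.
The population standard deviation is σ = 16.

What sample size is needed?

z_0.05 = 1.645
n = (z×σ/E)² = (1.645×16/3.0)²
n = 76.9714
Round up: n = 77

Answer: n = 77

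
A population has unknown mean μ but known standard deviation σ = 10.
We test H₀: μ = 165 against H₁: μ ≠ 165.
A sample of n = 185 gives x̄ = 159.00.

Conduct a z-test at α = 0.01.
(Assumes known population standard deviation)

Answer: z = -8.1610, reject H₀

Derivation:
Standard error: SE = σ/√n = 10/√185 = 0.7352
z-statistic: z = (x̄ - μ₀)/SE = (159.00 - 165)/0.7352 = -8.1610
Critical value: ±2.576
p-value < 0.0001
Decision: reject H₀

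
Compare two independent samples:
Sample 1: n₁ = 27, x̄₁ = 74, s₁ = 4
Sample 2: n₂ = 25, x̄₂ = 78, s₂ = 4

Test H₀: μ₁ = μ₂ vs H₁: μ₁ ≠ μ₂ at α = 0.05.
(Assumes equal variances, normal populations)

Answer: t = -3.6030, reject H₀

Derivation:
Pooled variance: s²_p = [26×4² + 24×4²]/(50) = 16.0000
s_p = 4.0000
SE = s_p×√(1/n₁ + 1/n₂) = 4.0000×√(1/27 + 1/25) = 1.1102
t = (x̄₁ - x̄₂)/SE = (74 - 78)/1.1102 = -3.6030
df = 50, t-critical = ±2.009
Decision: reject H₀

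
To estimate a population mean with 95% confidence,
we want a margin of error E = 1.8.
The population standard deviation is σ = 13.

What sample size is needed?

z_0.025 = 1.960
n = (z×σ/E)² = (1.960×13/1.8)²
n = 200.3798
Round up: n = 201

Answer: n = 201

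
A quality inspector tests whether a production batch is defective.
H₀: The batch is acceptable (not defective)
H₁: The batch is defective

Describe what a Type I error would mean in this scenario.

A Type I error (probability α) occurs when we reject a true H₀.
A Type II error (probability β) occurs when we fail to reject a false H₀.

Answer: Rejecting an acceptable batch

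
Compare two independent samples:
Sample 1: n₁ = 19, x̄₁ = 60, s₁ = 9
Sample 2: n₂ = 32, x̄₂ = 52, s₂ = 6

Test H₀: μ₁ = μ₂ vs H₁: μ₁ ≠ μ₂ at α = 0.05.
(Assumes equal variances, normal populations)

Pooled variance: s²_p = [18×9² + 31×6²]/(49) = 52.5306
s_p = 7.2478
SE = s_p×√(1/n₁ + 1/n₂) = 7.2478×√(1/19 + 1/32) = 2.0991
t = (x̄₁ - x̄₂)/SE = (60 - 52)/2.0991 = 3.8112
df = 49, t-critical = ±2.010
Decision: reject H₀

Answer: t = 3.8112, reject H₀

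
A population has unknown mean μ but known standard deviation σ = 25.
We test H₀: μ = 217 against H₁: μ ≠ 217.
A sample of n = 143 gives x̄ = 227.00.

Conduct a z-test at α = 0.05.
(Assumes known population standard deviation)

Standard error: SE = σ/√n = 25/√143 = 2.0906
z-statistic: z = (x̄ - μ₀)/SE = (227.00 - 217)/2.0906 = 4.7833
Critical value: ±1.960
p-value < 0.0001
Decision: reject H₀

Answer: z = 4.7833, reject H₀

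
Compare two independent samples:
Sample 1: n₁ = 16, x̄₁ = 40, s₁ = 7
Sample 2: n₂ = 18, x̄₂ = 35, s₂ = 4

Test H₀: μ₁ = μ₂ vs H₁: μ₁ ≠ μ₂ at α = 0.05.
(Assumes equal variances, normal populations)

Pooled variance: s²_p = [15×7² + 17×4²]/(32) = 31.4688
s_p = 5.6097
SE = s_p×√(1/n₁ + 1/n₂) = 5.6097×√(1/16 + 1/18) = 1.9274
t = (x̄₁ - x̄₂)/SE = (40 - 35)/1.9274 = 2.5942
df = 32, t-critical = ±2.037
Decision: reject H₀

Answer: t = 2.5942, reject H₀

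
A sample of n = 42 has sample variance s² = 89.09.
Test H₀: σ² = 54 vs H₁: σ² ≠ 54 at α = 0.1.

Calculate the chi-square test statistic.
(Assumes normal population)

Answer: χ² = 67.6424, reject H₀

Derivation:
df = n - 1 = 41
χ² = (n-1)s²/σ₀² = 41×89.09/54 = 67.6424
Critical values: χ²_{0.95,41} = 27.326, χ²_{0.05,41} = 56.942
Rejection region: χ² < 27.326 or χ² > 56.942
Decision: reject H₀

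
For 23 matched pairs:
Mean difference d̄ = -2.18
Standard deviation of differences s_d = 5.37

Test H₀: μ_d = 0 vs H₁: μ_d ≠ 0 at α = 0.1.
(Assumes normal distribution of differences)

df = n - 1 = 22
SE = s_d/√n = 5.37/√23 = 1.1197
t = d̄/SE = -2.18/1.1197 = -1.9470
Critical value: t_{0.05,22} = ±1.717
p-value ≈ 0.0644
Decision: reject H₀

Answer: t = -1.9470, reject H₀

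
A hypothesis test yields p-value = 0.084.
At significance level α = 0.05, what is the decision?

Compare p-value to α:
0.084 ≥ 0.05
Decision: fail to reject H₀

Answer: fail to reject H₀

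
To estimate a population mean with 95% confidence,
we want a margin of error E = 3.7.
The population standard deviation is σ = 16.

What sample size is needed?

z_0.025 = 1.960
n = (z×σ/E)² = (1.960×16/3.7)²
n = 71.8371
Round up: n = 72

Answer: n = 72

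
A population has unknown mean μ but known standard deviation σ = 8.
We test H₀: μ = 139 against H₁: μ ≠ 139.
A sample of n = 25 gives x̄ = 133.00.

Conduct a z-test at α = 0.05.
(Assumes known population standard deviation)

Answer: z = -3.7500, reject H₀

Derivation:
Standard error: SE = σ/√n = 8/√25 = 1.6000
z-statistic: z = (x̄ - μ₀)/SE = (133.00 - 139)/1.6000 = -3.7500
Critical value: ±1.960
p-value = 0.0002
Decision: reject H₀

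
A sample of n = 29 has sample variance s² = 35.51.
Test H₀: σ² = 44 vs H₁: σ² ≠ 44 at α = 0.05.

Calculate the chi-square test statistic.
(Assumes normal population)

Answer: χ² = 22.5973, fail to reject H₀

Derivation:
df = n - 1 = 28
χ² = (n-1)s²/σ₀² = 28×35.51/44 = 22.5973
Critical values: χ²_{0.975,28} = 15.308, χ²_{0.025,28} = 44.461
Rejection region: χ² < 15.308 or χ² > 44.461
Decision: fail to reject H₀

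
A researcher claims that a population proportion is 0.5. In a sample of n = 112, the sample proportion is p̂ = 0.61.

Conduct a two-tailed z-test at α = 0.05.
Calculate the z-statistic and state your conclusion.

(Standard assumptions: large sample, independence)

Answer: z = 2.3282, reject H₀

Derivation:
H₀: p = 0.5, H₁: p ≠ 0.5
Standard error: SE = √(p₀(1-p₀)/n) = √(0.5×0.5/112) = 0.047246
z-statistic: z = (p̂ - p₀)/SE = (0.61 - 0.5)/0.047246 = 2.3282
Critical value: z_0.025 = ±1.960
p-value = 0.0199
Decision: reject H₀ at α = 0.05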